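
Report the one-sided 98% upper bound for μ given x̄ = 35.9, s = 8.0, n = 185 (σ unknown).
μ ≤ 37.12

Upper bound (one-sided):
t* = 2.068 (one-sided for 98%)
Upper bound = x̄ + t* · s/√n = 35.9 + 2.068 · 8.0/√185 = 37.12

We are 98% confident that μ ≤ 37.12.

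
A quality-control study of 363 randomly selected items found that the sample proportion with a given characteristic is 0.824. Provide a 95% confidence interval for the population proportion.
(0.785, 0.863)

Proportion CI:
SE = √(p̂(1-p̂)/n) = √(0.824 · 0.176 / 363) = 0.01999

z* = 1.960
Margin = z* · SE = 1.960 · 0.01999 = 0.0392

CI: 0.824 ± 0.0392 = (0.785, 0.863)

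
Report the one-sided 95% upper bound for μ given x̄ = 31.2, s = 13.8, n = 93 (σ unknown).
μ ≤ 33.58

Upper bound (one-sided):
t* = 1.662 (one-sided for 95%)
Upper bound = x̄ + t* · s/√n = 31.2 + 1.662 · 13.8/√93 = 33.58

We are 95% confident that μ ≤ 33.58.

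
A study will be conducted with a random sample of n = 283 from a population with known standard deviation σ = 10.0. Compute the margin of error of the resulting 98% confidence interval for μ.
Margin of error = 1.38

Margin of error = z* · σ/√n
= 2.326 · 10.0/√283
= 2.326 · 10.0/16.8226
= 1.38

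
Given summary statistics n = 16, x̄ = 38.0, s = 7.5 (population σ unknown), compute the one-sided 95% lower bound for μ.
μ ≥ 34.71

Lower bound (one-sided):
t* = 1.753 (one-sided for 95%)
Lower bound = x̄ - t* · s/√n = 38.0 - 1.753 · 7.5/√16 = 34.71

We are 95% confident that μ ≥ 34.71.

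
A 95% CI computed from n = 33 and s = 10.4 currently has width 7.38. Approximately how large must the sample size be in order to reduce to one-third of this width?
n ≈ 297

CI width ∝ 1/√n
To reduce width by factor 3, need √n to grow by 3 → need 3² = 9 times as many samples.

Current: n = 33, width = 7.38
New: n = 297, width ≈ 2.38

Width reduced by factor of 7.38/2.38 = 3.10.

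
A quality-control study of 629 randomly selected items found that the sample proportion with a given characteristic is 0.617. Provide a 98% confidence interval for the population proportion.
(0.572, 0.662)

Proportion CI:
SE = √(p̂(1-p̂)/n) = √(0.617 · 0.383 / 629) = 0.01938

z* = 2.326
Margin = z* · SE = 2.326 · 0.01938 = 0.0451

CI: 0.617 ± 0.0451 = (0.572, 0.662)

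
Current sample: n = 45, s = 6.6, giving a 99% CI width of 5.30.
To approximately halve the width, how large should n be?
n ≈ 180

CI width ∝ 1/√n
To reduce width by factor 2, need √n to grow by 2 → need 2² = 4 times as many samples.

Current: n = 45, width = 5.30
New: n = 180, width ≈ 2.56

Width reduced by factor of 5.30/2.56 = 2.07.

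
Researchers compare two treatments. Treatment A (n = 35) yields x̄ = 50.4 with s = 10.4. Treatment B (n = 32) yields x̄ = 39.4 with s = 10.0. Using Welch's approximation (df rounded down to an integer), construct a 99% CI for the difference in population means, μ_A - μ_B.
(4.38, 17.62)

Difference: x̄₁ - x̄₂ = 11.00
SE = √(s₁²/n₁ + s₂²/n₂) = √(10.4²/35 + 10.0²/32) = 2.4930
df = 64.83 → 64 (Welch–Satterthwaite, rounded down)
t* = 2.655

CI: 11.00 ± 2.655 · 2.4930 = 11.00 ± 6.62 = (4.38, 17.62)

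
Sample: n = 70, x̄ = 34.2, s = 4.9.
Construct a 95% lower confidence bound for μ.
μ ≥ 33.22

Lower bound (one-sided):
t* = 1.667 (one-sided for 95%)
Lower bound = x̄ - t* · s/√n = 34.2 - 1.667 · 4.9/√70 = 33.22

We are 95% confident that μ ≥ 33.22.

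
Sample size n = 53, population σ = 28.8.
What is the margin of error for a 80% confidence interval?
Margin of error = 5.07

Margin of error = z* · σ/√n
= 1.282 · 28.8/√53
= 1.282 · 28.8/7.2801
= 5.07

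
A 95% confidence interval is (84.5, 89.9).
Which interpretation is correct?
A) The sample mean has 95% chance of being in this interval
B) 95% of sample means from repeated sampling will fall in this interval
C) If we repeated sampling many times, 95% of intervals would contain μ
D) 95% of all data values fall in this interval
C

A) Wrong — x̄ is observed and sits in the interval by construction.
B) Wrong — coverage applies to intervals containing μ, not to future x̄ values.
C) Correct — this is the frequentist long-run coverage interpretation.
D) Wrong — a CI is about the parameter μ, not individual data values.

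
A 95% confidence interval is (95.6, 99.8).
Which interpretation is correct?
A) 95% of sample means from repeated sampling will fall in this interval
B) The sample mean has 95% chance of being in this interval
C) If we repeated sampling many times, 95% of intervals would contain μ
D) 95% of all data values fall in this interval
C

A) Wrong — coverage applies to intervals containing μ, not to future x̄ values.
B) Wrong — x̄ is observed and sits in the interval by construction.
C) Correct — this is the frequentist long-run coverage interpretation.
D) Wrong — a CI is about the parameter μ, not individual data values.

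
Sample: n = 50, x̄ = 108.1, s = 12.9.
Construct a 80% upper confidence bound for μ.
μ ≤ 109.65

Upper bound (one-sided):
t* = 0.849 (one-sided for 80%)
Upper bound = x̄ + t* · s/√n = 108.1 + 0.849 · 12.9/√50 = 109.65

We are 80% confident that μ ≤ 109.65.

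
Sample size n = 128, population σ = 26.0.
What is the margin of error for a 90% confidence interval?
Margin of error = 3.78

Margin of error = z* · σ/√n
= 1.645 · 26.0/√128
= 1.645 · 26.0/11.3137
= 3.78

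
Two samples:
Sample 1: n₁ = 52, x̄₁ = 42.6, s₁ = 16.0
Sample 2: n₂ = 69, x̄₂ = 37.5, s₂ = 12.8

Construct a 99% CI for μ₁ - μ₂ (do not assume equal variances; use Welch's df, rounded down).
(-2.00, 12.20)

Difference: x̄₁ - x̄₂ = 5.10
SE = √(s₁²/n₁ + s₂²/n₂) = √(16.0²/52 + 12.8²/69) = 2.7014
df = 95.41 → 95 (Welch–Satterthwaite, rounded down)
t* = 2.629

CI: 5.10 ± 2.629 · 2.7014 = 5.10 ± 7.10 = (-2.00, 12.20)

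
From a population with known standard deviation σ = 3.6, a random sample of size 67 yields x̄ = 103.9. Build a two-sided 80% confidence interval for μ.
(103.34, 104.46)

z-interval (σ known):
z* = 1.282 for 80% confidence

Margin of error = z* · σ/√n = 1.282 · 3.6/√67 = 0.56

CI: (103.9 - 0.56, 103.9 + 0.56) = (103.34, 104.46)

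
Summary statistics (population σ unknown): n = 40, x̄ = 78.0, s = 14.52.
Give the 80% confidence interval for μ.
(75.01, 80.99)

t-interval (σ unknown):
df = n - 1 = 39
t* = 1.304 for 80% confidence

Margin of error = t* · s/√n = 1.304 · 14.52/√40 = 2.99

CI: (75.01, 80.99)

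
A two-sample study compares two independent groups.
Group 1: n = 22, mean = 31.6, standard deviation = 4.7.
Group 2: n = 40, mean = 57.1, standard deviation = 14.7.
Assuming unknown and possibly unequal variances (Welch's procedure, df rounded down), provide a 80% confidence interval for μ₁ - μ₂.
(-28.79, -22.21)

Difference: x̄₁ - x̄₂ = -25.50
SE = √(s₁²/n₁ + s₂²/n₂) = √(4.7²/22 + 14.7²/40) = 2.5311
df = 51.54 → 51 (Welch–Satterthwaite, rounded down)
t* = 1.298

CI: -25.50 ± 1.298 · 2.5311 = -25.50 ± 3.29 = (-28.79, -22.21)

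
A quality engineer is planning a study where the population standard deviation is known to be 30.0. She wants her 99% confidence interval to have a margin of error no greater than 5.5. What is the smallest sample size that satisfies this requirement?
n ≥ 198

For margin E ≤ 5.5:
n ≥ (z* · σ / E)²
n ≥ (2.576 · 30.0 / 5.5)²
n ≥ 197.43

Minimum n = 198 (rounding up)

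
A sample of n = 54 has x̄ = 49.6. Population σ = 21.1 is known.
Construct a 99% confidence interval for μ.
(42.20, 57.00)

z-interval (σ known):
z* = 2.576 for 99% confidence

Margin of error = z* · σ/√n = 2.576 · 21.1/√54 = 7.40

CI: (49.6 - 7.40, 49.6 + 7.40) = (42.20, 57.00)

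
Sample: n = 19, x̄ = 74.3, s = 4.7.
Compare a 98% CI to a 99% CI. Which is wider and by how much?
99% CI is wider by 0.71

df = 18
98% CI: t* = 2.552, (71.55, 77.05), width = 2 · t* · s/√n = 5.50
99% CI: t* = 2.878, (71.20, 77.40), width = 2 · t* · s/√n = 6.21

The 99% CI is wider by 6.21 - 5.50 = 0.71.
Higher confidence requires a wider interval.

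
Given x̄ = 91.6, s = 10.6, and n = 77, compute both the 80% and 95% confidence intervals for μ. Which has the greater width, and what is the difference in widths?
95% CI is wider by 1.69

df = 76
80% CI: t* = 1.293, (90.04, 93.16), width = 2 · t* · s/√n = 3.12
95% CI: t* = 1.992, (89.19, 94.01), width = 2 · t* · s/√n = 4.81

The 95% CI is wider by 4.81 - 3.12 = 1.69.
Higher confidence requires a wider interval.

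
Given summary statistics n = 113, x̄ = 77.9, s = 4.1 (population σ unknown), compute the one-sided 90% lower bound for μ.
μ ≥ 77.40

Lower bound (one-sided):
t* = 1.289 (one-sided for 90%)
Lower bound = x̄ - t* · s/√n = 77.9 - 1.289 · 4.1/√113 = 77.40

We are 90% confident that μ ≥ 77.40.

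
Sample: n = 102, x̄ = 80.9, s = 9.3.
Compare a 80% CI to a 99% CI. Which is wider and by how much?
99% CI is wider by 2.45

df = 101
80% CI: t* = 1.290, (79.71, 82.09), width = 2 · t* · s/√n = 2.38
99% CI: t* = 2.625, (78.48, 83.32), width = 2 · t* · s/√n = 4.83

The 99% CI is wider by 4.83 - 2.38 = 2.45.
Higher confidence requires a wider interval.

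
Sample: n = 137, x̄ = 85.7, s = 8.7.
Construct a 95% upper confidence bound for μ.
μ ≤ 86.93

Upper bound (one-sided):
t* = 1.656 (one-sided for 95%)
Upper bound = x̄ + t* · s/√n = 85.7 + 1.656 · 8.7/√137 = 86.93

We are 95% confident that μ ≤ 86.93.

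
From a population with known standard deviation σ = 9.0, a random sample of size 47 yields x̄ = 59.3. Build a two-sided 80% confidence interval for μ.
(57.62, 60.98)

z-interval (σ known):
z* = 1.282 for 80% confidence

Margin of error = z* · σ/√n = 1.282 · 9.0/√47 = 1.68

CI: (59.3 - 1.68, 59.3 + 1.68) = (57.62, 60.98)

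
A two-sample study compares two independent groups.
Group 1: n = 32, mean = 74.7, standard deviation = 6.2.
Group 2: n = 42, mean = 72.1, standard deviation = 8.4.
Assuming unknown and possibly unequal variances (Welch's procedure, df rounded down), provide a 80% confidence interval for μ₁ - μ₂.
(0.40, 4.80)

Difference: x̄₁ - x̄₂ = 2.60
SE = √(s₁²/n₁ + s₂²/n₂) = √(6.2²/32 + 8.4²/42) = 1.6974
df = 71.95 → 71 (Welch–Satterthwaite, rounded down)
t* = 1.294

CI: 2.60 ± 1.294 · 1.6974 = 2.60 ± 2.20 = (0.40, 4.80)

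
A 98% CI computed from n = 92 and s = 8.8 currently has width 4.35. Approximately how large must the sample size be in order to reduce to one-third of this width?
n ≈ 828

CI width ∝ 1/√n
To reduce width by factor 3, need √n to grow by 3 → need 3² = 9 times as many samples.

Current: n = 92, width = 4.35
New: n = 828, width ≈ 1.43

Width reduced by factor of 4.35/1.43 = 3.04.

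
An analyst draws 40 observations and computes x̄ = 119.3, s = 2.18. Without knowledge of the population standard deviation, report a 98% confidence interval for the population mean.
(118.46, 120.14)

t-interval (σ unknown):
df = n - 1 = 39
t* = 2.426 for 98% confidence

Margin of error = t* · s/√n = 2.426 · 2.18/√40 = 0.84

CI: (118.46, 120.14)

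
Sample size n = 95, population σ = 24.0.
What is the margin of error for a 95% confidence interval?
Margin of error = 4.83

Margin of error = z* · σ/√n
= 1.960 · 24.0/√95
= 1.960 · 24.0/9.7468
= 4.83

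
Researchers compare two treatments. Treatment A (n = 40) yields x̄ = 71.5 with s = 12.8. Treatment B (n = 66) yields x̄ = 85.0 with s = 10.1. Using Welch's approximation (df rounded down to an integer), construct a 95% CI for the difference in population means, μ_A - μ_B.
(-18.24, -8.76)

Difference: x̄₁ - x̄₂ = -13.50
SE = √(s₁²/n₁ + s₂²/n₂) = √(12.8²/40 + 10.1²/66) = 2.3752
df = 68.16 → 68 (Welch–Satterthwaite, rounded down)
t* = 1.995

CI: -13.50 ± 1.995 · 2.3752 = -13.50 ± 4.74 = (-18.24, -8.76)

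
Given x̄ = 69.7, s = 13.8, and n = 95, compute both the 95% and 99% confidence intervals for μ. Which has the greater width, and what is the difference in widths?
99% CI is wider by 1.82

df = 94
95% CI: t* = 1.986, (66.89, 72.51), width = 2 · t* · s/√n = 5.62
99% CI: t* = 2.629, (65.98, 73.42), width = 2 · t* · s/√n = 7.44

The 99% CI is wider by 7.44 - 5.62 = 1.82.
Higher confidence requires a wider interval.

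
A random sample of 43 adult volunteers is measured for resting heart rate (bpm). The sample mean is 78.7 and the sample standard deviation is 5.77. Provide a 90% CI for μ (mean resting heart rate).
(77.22, 80.18)

t-interval (σ unknown):
df = n - 1 = 42
t* = 1.682 for 90% confidence

Margin of error = t* · s/√n = 1.682 · 5.77/√43 = 1.48

CI: (77.22, 80.18)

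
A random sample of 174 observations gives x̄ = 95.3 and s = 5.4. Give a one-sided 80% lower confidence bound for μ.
μ ≥ 94.95

Lower bound (one-sided):
t* = 0.844 (one-sided for 80%)
Lower bound = x̄ - t* · s/√n = 95.3 - 0.844 · 5.4/√174 = 94.95

We are 80% confident that μ ≥ 94.95.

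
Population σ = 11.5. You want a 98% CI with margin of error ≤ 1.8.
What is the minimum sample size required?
n ≥ 221

For margin E ≤ 1.8:
n ≥ (z* · σ / E)²
n ≥ (2.326 · 11.5 / 1.8)²
n ≥ 220.84

Minimum n = 221 (rounding up)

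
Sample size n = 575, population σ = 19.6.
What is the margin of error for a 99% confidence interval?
Margin of error = 2.11

Margin of error = z* · σ/√n
= 2.576 · 19.6/√575
= 2.576 · 19.6/23.9792
= 2.11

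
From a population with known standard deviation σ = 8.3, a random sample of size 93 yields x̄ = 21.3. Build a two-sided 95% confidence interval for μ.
(19.61, 22.99)

z-interval (σ known):
z* = 1.960 for 95% confidence

Margin of error = z* · σ/√n = 1.960 · 8.3/√93 = 1.69

CI: (21.3 - 1.69, 21.3 + 1.69) = (19.61, 22.99)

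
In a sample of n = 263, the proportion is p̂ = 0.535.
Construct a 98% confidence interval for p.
(0.463, 0.607)

Proportion CI:
SE = √(p̂(1-p̂)/n) = √(0.535 · 0.465 / 263) = 0.03076

z* = 2.326
Margin = z* · SE = 2.326 · 0.03076 = 0.0715

CI: 0.535 ± 0.0715 = (0.463, 0.607)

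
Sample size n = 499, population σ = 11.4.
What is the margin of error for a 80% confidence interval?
Margin of error = 0.65

Margin of error = z* · σ/√n
= 1.282 · 11.4/√499
= 1.282 · 11.4/22.3383
= 0.65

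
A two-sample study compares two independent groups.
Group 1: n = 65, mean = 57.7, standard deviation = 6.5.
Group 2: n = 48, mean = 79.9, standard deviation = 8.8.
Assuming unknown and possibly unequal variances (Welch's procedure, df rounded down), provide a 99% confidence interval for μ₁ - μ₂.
(-26.17, -18.23)

Difference: x̄₁ - x̄₂ = -22.20
SE = √(s₁²/n₁ + s₂²/n₂) = √(6.5²/65 + 8.8²/48) = 1.5044
df = 82.65 → 82 (Welch–Satterthwaite, rounded down)
t* = 2.637

CI: -22.20 ± 2.637 · 1.5044 = -22.20 ± 3.97 = (-26.17, -18.23)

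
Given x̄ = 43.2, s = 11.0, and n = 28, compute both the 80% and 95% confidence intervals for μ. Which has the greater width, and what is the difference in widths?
95% CI is wider by 3.07

df = 27
80% CI: t* = 1.314, (40.47, 45.93), width = 2 · t* · s/√n = 5.46
95% CI: t* = 2.052, (38.93, 47.47), width = 2 · t* · s/√n = 8.53

The 95% CI is wider by 8.53 - 5.46 = 3.07.
Higher confidence requires a wider interval.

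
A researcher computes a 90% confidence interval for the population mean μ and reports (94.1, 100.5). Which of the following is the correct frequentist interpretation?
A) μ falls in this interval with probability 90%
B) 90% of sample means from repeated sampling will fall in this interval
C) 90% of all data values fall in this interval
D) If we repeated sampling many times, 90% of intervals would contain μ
D

A) Wrong — μ is fixed; the randomness lives in the interval, not in μ.
B) Wrong — coverage applies to intervals containing μ, not to future x̄ values.
C) Wrong — a CI is about the parameter μ, not individual data values.
D) Correct — this is the frequentist long-run coverage interpretation.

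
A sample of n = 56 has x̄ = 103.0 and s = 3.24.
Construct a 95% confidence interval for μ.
(102.13, 103.87)

t-interval (σ unknown):
df = n - 1 = 55
t* = 2.004 for 95% confidence

Margin of error = t* · s/√n = 2.004 · 3.24/√56 = 0.87

CI: (102.13, 103.87)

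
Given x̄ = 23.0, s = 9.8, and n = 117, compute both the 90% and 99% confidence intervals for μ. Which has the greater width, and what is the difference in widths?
99% CI is wider by 1.75

df = 116
90% CI: t* = 1.658, (21.50, 24.50), width = 2 · t* · s/√n = 3.00
99% CI: t* = 2.619, (20.63, 25.37), width = 2 · t* · s/√n = 4.75

The 99% CI is wider by 4.75 - 3.00 = 1.75.
Higher confidence requires a wider interval.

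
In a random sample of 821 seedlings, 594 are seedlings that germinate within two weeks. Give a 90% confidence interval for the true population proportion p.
(0.698, 0.749)

Proportion CI:
p̂ = 594/821 = 0.72351
SE = √(p̂(1-p̂)/n) = √(0.72351 · 0.27649 / 821) = 0.01561

z* = 1.645
Margin = z* · SE = 1.645 · 0.01561 = 0.0257

CI: 0.72351 ± 0.0257 = (0.698, 0.749)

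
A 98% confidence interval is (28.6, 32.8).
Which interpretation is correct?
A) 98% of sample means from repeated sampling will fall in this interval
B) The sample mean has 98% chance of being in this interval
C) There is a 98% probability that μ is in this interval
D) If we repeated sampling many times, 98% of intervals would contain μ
D

A) Wrong — coverage applies to intervals containing μ, not to future x̄ values.
B) Wrong — x̄ is observed and sits in the interval by construction.
C) Wrong — μ is fixed; the randomness lives in the interval, not in μ.
D) Correct — this is the frequentist long-run coverage interpretation.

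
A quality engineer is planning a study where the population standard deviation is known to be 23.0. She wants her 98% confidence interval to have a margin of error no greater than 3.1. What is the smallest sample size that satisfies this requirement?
n ≥ 298

For margin E ≤ 3.1:
n ≥ (z* · σ / E)²
n ≥ (2.326 · 23.0 / 3.1)²
n ≥ 297.82

Minimum n = 298 (rounding up)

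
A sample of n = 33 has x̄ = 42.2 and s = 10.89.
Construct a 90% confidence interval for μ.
(38.99, 45.41)

t-interval (σ unknown):
df = n - 1 = 32
t* = 1.694 for 90% confidence

Margin of error = t* · s/√n = 1.694 · 10.89/√33 = 3.21

CI: (38.99, 45.41)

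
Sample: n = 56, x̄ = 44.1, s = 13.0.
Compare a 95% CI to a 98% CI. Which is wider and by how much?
98% CI is wider by 1.36

df = 55
95% CI: t* = 2.004, (40.62, 47.58), width = 2 · t* · s/√n = 6.96
98% CI: t* = 2.396, (39.94, 48.26), width = 2 · t* · s/√n = 8.32

The 98% CI is wider by 8.32 - 6.96 = 1.36.
Higher confidence requires a wider interval.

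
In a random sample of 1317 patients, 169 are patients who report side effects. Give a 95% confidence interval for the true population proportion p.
(0.110, 0.146)

Proportion CI:
p̂ = 169/1317 = 0.12832
SE = √(p̂(1-p̂)/n) = √(0.12832 · 0.87168 / 1317) = 0.00922

z* = 1.960
Margin = z* · SE = 1.960 · 0.00922 = 0.0181

CI: 0.12832 ± 0.0181 = (0.110, 0.146)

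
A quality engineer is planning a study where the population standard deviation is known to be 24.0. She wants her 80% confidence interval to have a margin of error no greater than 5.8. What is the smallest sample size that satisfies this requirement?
n ≥ 29

For margin E ≤ 5.8:
n ≥ (z* · σ / E)²
n ≥ (1.282 · 24.0 / 5.8)²
n ≥ 28.14

Minimum n = 29 (rounding up)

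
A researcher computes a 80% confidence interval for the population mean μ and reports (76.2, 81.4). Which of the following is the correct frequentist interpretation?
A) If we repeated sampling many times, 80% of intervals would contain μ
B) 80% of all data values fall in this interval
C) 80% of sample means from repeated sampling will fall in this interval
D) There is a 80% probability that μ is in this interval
A

A) Correct — this is the frequentist long-run coverage interpretation.
B) Wrong — a CI is about the parameter μ, not individual data values.
C) Wrong — coverage applies to intervals containing μ, not to future x̄ values.
D) Wrong — μ is fixed; the randomness lives in the interval, not in μ.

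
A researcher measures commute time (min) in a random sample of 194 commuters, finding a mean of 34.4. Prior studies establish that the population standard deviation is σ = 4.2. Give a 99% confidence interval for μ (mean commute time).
(33.62, 35.18)

z-interval (σ known):
z* = 2.576 for 99% confidence

Margin of error = z* · σ/√n = 2.576 · 4.2/√194 = 0.78

CI: (34.4 - 0.78, 34.4 + 0.78) = (33.62, 35.18)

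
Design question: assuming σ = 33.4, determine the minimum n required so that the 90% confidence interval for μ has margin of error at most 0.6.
n ≥ 8386

For margin E ≤ 0.6:
n ≥ (z* · σ / E)²
n ≥ (1.645 · 33.4 / 0.6)²
n ≥ 8385.37

Minimum n = 8386 (rounding up)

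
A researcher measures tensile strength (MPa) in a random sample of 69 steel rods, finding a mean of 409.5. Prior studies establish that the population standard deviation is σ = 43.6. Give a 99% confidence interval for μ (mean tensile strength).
(395.98, 423.02)

z-interval (σ known):
z* = 2.576 for 99% confidence

Margin of error = z* · σ/√n = 2.576 · 43.6/√69 = 13.52

CI: (409.5 - 13.52, 409.5 + 13.52) = (395.98, 423.02)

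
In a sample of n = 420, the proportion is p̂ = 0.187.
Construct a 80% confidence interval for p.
(0.163, 0.211)

Proportion CI:
SE = √(p̂(1-p̂)/n) = √(0.187 · 0.813 / 420) = 0.01903

z* = 1.282
Margin = z* · SE = 1.282 · 0.01903 = 0.0244

CI: 0.187 ± 0.0244 = (0.163, 0.211)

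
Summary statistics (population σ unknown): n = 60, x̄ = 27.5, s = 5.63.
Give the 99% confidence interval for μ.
(25.57, 29.43)

t-interval (σ unknown):
df = n - 1 = 59
t* = 2.662 for 99% confidence

Margin of error = t* · s/√n = 2.662 · 5.63/√60 = 1.93

CI: (25.57, 29.43)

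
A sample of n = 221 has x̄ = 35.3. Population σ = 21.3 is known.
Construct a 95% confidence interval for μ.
(32.49, 38.11)

z-interval (σ known):
z* = 1.960 for 95% confidence

Margin of error = z* · σ/√n = 1.960 · 21.3/√221 = 2.81

CI: (35.3 - 2.81, 35.3 + 2.81) = (32.49, 38.11)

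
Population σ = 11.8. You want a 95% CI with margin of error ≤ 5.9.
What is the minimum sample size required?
n ≥ 16

For margin E ≤ 5.9:
n ≥ (z* · σ / E)²
n ≥ (1.960 · 11.8 / 5.9)²
n ≥ 15.37

Minimum n = 16 (rounding up)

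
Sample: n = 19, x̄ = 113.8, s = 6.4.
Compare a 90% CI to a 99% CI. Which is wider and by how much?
99% CI is wider by 3.36

df = 18
90% CI: t* = 1.734, (111.25, 116.35), width = 2 · t* · s/√n = 5.09
99% CI: t* = 2.878, (109.57, 118.03), width = 2 · t* · s/√n = 8.45

The 99% CI is wider by 8.45 - 5.09 = 3.36.
Higher confidence requires a wider interval.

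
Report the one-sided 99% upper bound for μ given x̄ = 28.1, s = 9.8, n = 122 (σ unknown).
μ ≤ 30.19

Upper bound (one-sided):
t* = 2.358 (one-sided for 99%)
Upper bound = x̄ + t* · s/√n = 28.1 + 2.358 · 9.8/√122 = 30.19

We are 99% confident that μ ≤ 30.19.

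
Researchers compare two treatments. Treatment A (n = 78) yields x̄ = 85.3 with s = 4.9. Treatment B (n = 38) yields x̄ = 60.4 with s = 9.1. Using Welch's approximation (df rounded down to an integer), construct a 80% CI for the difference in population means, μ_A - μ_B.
(22.85, 26.95)

Difference: x̄₁ - x̄₂ = 24.90
SE = √(s₁²/n₁ + s₂²/n₂) = √(4.9²/78 + 9.1²/38) = 1.5770
df = 47.73 → 47 (Welch–Satterthwaite, rounded down)
t* = 1.300

CI: 24.90 ± 1.300 · 1.5770 = 24.90 ± 2.05 = (22.85, 26.95)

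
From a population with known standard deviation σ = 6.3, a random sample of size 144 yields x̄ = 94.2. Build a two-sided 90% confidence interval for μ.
(93.34, 95.06)

z-interval (σ known):
z* = 1.645 for 90% confidence

Margin of error = z* · σ/√n = 1.645 · 6.3/√144 = 0.86

CI: (94.2 - 0.86, 94.2 + 0.86) = (93.34, 95.06)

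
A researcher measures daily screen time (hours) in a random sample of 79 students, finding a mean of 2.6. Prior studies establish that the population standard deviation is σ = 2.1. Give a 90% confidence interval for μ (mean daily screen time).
(2.21, 2.99)

z-interval (σ known):
z* = 1.645 for 90% confidence

Margin of error = z* · σ/√n = 1.645 · 2.1/√79 = 0.39

CI: (2.6 - 0.39, 2.6 + 0.39) = (2.21, 2.99)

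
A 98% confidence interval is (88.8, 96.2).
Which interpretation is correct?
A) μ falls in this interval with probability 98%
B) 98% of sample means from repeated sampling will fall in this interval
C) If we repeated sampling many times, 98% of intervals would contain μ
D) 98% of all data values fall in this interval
C

A) Wrong — μ is fixed; the randomness lives in the interval, not in μ.
B) Wrong — coverage applies to intervals containing μ, not to future x̄ values.
C) Correct — this is the frequentist long-run coverage interpretation.
D) Wrong — a CI is about the parameter μ, not individual data values.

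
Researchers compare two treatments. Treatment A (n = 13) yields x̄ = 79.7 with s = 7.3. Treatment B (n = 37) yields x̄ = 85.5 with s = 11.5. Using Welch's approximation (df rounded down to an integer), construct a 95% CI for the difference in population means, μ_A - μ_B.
(-11.44, -0.16)

Difference: x̄₁ - x̄₂ = -5.80
SE = √(s₁²/n₁ + s₂²/n₂) = √(7.3²/13 + 11.5²/37) = 2.7701
df = 33.55 → 33 (Welch–Satterthwaite, rounded down)
t* = 2.035

CI: -5.80 ± 2.035 · 2.7701 = -5.80 ± 5.64 = (-11.44, -0.16)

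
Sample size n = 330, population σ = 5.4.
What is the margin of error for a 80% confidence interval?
Margin of error = 0.38

Margin of error = z* · σ/√n
= 1.282 · 5.4/√330
= 1.282 · 5.4/18.1659
= 0.38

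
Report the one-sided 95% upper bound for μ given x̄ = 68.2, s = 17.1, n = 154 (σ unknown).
μ ≤ 70.48

Upper bound (one-sided):
t* = 1.655 (one-sided for 95%)
Upper bound = x̄ + t* · s/√n = 68.2 + 1.655 · 17.1/√154 = 70.48

We are 95% confident that μ ≤ 70.48.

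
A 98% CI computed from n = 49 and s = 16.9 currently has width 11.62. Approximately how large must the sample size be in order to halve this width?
n ≈ 196

CI width ∝ 1/√n
To reduce width by factor 2, need √n to grow by 2 → need 2² = 4 times as many samples.

Current: n = 49, width = 11.62
New: n = 196, width ≈ 5.66

Width reduced by factor of 11.62/5.66 = 2.05.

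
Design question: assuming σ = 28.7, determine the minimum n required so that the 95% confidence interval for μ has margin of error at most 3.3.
n ≥ 291

For margin E ≤ 3.3:
n ≥ (z* · σ / E)²
n ≥ (1.960 · 28.7 / 3.3)²
n ≥ 290.57

Minimum n = 291 (rounding up)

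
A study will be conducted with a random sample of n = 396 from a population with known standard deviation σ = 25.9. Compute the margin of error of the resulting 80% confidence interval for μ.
Margin of error = 1.67

Margin of error = z* · σ/√n
= 1.282 · 25.9/√396
= 1.282 · 25.9/19.8997
= 1.67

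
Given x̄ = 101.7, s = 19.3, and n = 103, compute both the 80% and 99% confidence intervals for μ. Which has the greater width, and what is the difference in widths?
99% CI is wider by 5.07

df = 102
80% CI: t* = 1.290, (99.25, 104.15), width = 2 · t* · s/√n = 4.91
99% CI: t* = 2.625, (96.71, 106.69), width = 2 · t* · s/√n = 9.98

The 99% CI is wider by 9.98 - 4.91 = 5.07.
Higher confidence requires a wider interval.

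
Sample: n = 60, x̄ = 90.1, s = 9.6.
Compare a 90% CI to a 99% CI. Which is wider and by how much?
99% CI is wider by 2.46

df = 59
90% CI: t* = 1.671, (88.03, 92.17), width = 2 · t* · s/√n = 4.14
99% CI: t* = 2.662, (86.80, 93.40), width = 2 · t* · s/√n = 6.60

The 99% CI is wider by 6.60 - 4.14 = 2.46.
Higher confidence requires a wider interval.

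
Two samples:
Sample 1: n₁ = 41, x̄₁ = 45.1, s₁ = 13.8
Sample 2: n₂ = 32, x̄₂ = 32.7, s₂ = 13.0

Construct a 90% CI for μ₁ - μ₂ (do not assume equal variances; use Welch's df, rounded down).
(7.14, 17.66)

Difference: x̄₁ - x̄₂ = 12.40
SE = √(s₁²/n₁ + s₂²/n₂) = √(13.8²/41 + 13.0²/32) = 3.1506
df = 68.46 → 68 (Welch–Satterthwaite, rounded down)
t* = 1.668

CI: 12.40 ± 1.668 · 3.1506 = 12.40 ± 5.26 = (7.14, 17.66)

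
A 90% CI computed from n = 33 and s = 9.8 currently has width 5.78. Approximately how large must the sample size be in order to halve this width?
n ≈ 132

CI width ∝ 1/√n
To reduce width by factor 2, need √n to grow by 2 → need 2² = 4 times as many samples.

Current: n = 33, width = 5.78
New: n = 132, width ≈ 2.83

Width reduced by factor of 5.78/2.83 = 2.04.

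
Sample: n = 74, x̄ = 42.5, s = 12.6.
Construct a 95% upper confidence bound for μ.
μ ≤ 44.94

Upper bound (one-sided):
t* = 1.666 (one-sided for 95%)
Upper bound = x̄ + t* · s/√n = 42.5 + 1.666 · 12.6/√74 = 44.94

We are 95% confident that μ ≤ 44.94.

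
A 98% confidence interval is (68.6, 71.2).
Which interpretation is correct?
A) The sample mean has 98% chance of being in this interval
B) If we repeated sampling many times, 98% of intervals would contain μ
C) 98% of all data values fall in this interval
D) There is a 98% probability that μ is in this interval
B

A) Wrong — x̄ is observed and sits in the interval by construction.
B) Correct — this is the frequentist long-run coverage interpretation.
C) Wrong — a CI is about the parameter μ, not individual data values.
D) Wrong — μ is fixed; the randomness lives in the interval, not in μ.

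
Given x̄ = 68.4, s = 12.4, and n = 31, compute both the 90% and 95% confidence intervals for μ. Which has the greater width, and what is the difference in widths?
95% CI is wider by 1.54

df = 30
90% CI: t* = 1.697, (64.62, 72.18), width = 2 · t* · s/√n = 7.56
95% CI: t* = 2.042, (63.85, 72.95), width = 2 · t* · s/√n = 9.10

The 95% CI is wider by 9.10 - 7.56 = 1.54.
Higher confidence requires a wider interval.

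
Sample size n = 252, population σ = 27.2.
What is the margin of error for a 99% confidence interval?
Margin of error = 4.41

Margin of error = z* · σ/√n
= 2.576 · 27.2/√252
= 2.576 · 27.2/15.8745
= 4.41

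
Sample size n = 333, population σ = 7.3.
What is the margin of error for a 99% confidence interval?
Margin of error = 1.03

Margin of error = z* · σ/√n
= 2.576 · 7.3/√333
= 2.576 · 7.3/18.2483
= 1.03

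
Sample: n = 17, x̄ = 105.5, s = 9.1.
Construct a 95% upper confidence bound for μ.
μ ≤ 109.35

Upper bound (one-sided):
t* = 1.746 (one-sided for 95%)
Upper bound = x̄ + t* · s/√n = 105.5 + 1.746 · 9.1/√17 = 109.35

We are 95% confident that μ ≤ 109.35.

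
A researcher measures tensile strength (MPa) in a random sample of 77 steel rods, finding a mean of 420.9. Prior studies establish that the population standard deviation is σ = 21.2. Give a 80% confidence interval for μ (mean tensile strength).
(417.80, 424.00)

z-interval (σ known):
z* = 1.282 for 80% confidence

Margin of error = z* · σ/√n = 1.282 · 21.2/√77 = 3.10

CI: (420.9 - 3.10, 420.9 + 3.10) = (417.80, 424.00)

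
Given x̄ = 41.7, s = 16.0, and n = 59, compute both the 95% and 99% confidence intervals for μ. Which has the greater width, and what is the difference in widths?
99% CI is wider by 2.75

df = 58
95% CI: t* = 2.002, (37.53, 45.87), width = 2 · t* · s/√n = 8.34
99% CI: t* = 2.663, (36.15, 47.25), width = 2 · t* · s/√n = 11.09

The 99% CI is wider by 11.09 - 8.34 = 2.75.
Higher confidence requires a wider interval.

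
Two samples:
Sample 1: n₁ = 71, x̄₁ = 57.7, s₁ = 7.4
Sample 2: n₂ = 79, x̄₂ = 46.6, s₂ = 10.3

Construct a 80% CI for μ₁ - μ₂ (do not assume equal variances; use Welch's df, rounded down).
(9.23, 12.97)

Difference: x̄₁ - x̄₂ = 11.10
SE = √(s₁²/n₁ + s₂²/n₂) = √(7.4²/71 + 10.3²/79) = 1.4540
df = 141.36 → 141 (Welch–Satterthwaite, rounded down)
t* = 1.288

CI: 11.10 ± 1.288 · 1.4540 = 11.10 ± 1.87 = (9.23, 12.97)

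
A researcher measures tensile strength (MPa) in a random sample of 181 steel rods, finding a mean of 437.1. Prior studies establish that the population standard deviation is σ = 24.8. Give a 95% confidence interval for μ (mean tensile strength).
(433.49, 440.71)

z-interval (σ known):
z* = 1.960 for 95% confidence

Margin of error = z* · σ/√n = 1.960 · 24.8/√181 = 3.61

CI: (437.1 - 3.61, 437.1 + 3.61) = (433.49, 440.71)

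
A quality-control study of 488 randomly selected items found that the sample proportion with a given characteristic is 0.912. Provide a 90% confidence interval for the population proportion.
(0.891, 0.933)

Proportion CI:
SE = √(p̂(1-p̂)/n) = √(0.912 · 0.088 / 488) = 0.01282

z* = 1.645
Margin = z* · SE = 1.645 · 0.01282 = 0.0211

CI: 0.912 ± 0.0211 = (0.891, 0.933)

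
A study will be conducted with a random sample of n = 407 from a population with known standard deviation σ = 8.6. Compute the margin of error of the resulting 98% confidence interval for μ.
Margin of error = 0.99

Margin of error = z* · σ/√n
= 2.326 · 8.6/√407
= 2.326 · 8.6/20.1742
= 0.99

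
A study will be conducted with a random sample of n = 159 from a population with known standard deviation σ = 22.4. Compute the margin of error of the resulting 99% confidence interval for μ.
Margin of error = 4.58

Margin of error = z* · σ/√n
= 2.576 · 22.4/√159
= 2.576 · 22.4/12.6095
= 4.58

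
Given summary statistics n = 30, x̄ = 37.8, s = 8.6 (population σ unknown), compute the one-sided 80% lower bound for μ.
μ ≥ 36.46

Lower bound (one-sided):
t* = 0.854 (one-sided for 80%)
Lower bound = x̄ - t* · s/√n = 37.8 - 0.854 · 8.6/√30 = 36.46

We are 80% confident that μ ≥ 36.46.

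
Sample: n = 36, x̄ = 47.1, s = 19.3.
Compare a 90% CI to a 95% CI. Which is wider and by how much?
95% CI is wider by 2.19

df = 35
90% CI: t* = 1.690, (41.66, 52.54), width = 2 · t* · s/√n = 10.87
95% CI: t* = 2.030, (40.57, 53.63), width = 2 · t* · s/√n = 13.06

The 95% CI is wider by 13.06 - 10.87 = 2.19.
Higher confidence requires a wider interval.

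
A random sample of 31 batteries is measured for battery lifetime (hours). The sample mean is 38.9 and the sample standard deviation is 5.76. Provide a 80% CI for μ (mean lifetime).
(37.54, 40.26)

t-interval (σ unknown):
df = n - 1 = 30
t* = 1.310 for 80% confidence

Margin of error = t* · s/√n = 1.310 · 5.76/√31 = 1.36

CI: (37.54, 40.26)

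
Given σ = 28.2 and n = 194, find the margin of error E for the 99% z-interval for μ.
Margin of error = 5.22

Margin of error = z* · σ/√n
= 2.576 · 28.2/√194
= 2.576 · 28.2/13.9284
= 5.22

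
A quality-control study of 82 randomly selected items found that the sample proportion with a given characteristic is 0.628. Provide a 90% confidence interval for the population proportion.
(0.540, 0.716)

Proportion CI:
SE = √(p̂(1-p̂)/n) = √(0.628 · 0.372 / 82) = 0.05338

z* = 1.645
Margin = z* · SE = 1.645 · 0.05338 = 0.0878

CI: 0.628 ± 0.0878 = (0.540, 0.716)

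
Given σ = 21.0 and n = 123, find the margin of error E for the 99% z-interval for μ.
Margin of error = 4.88

Margin of error = z* · σ/√n
= 2.576 · 21.0/√123
= 2.576 · 21.0/11.0905
= 4.88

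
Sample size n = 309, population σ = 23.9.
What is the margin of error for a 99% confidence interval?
Margin of error = 3.50

Margin of error = z* · σ/√n
= 2.576 · 23.9/√309
= 2.576 · 23.9/17.5784
= 3.50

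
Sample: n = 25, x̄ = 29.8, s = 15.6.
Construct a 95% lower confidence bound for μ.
μ ≥ 24.46

Lower bound (one-sided):
t* = 1.711 (one-sided for 95%)
Lower bound = x̄ - t* · s/√n = 29.8 - 1.711 · 15.6/√25 = 24.46

We are 95% confident that μ ≥ 24.46.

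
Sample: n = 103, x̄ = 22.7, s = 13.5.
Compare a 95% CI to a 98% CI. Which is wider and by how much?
98% CI is wider by 1.01

df = 102
95% CI: t* = 1.983, (20.06, 25.34), width = 2 · t* · s/√n = 5.28
98% CI: t* = 2.363, (19.56, 25.84), width = 2 · t* · s/√n = 6.29

The 98% CI is wider by 6.29 - 5.28 = 1.01.
Higher confidence requires a wider interval.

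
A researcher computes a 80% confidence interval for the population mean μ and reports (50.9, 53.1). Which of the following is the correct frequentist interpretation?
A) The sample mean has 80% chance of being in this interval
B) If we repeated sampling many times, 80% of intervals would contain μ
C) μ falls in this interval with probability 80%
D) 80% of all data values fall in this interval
B

A) Wrong — x̄ is observed and sits in the interval by construction.
B) Correct — this is the frequentist long-run coverage interpretation.
C) Wrong — μ is fixed; the randomness lives in the interval, not in μ.
D) Wrong — a CI is about the parameter μ, not individual data values.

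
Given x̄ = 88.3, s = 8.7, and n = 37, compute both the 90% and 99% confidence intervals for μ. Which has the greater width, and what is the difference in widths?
99% CI is wider by 2.95

df = 36
90% CI: t* = 1.688, (85.89, 90.71), width = 2 · t* · s/√n = 4.83
99% CI: t* = 2.719, (84.41, 92.19), width = 2 · t* · s/√n = 7.78

The 99% CI is wider by 7.78 - 4.83 = 2.95.
Higher confidence requires a wider interval.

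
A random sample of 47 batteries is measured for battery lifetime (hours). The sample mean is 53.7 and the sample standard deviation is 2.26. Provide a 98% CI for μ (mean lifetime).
(52.91, 54.49)

t-interval (σ unknown):
df = n - 1 = 46
t* = 2.410 for 98% confidence

Margin of error = t* · s/√n = 2.410 · 2.26/√47 = 0.79

CI: (52.91, 54.49)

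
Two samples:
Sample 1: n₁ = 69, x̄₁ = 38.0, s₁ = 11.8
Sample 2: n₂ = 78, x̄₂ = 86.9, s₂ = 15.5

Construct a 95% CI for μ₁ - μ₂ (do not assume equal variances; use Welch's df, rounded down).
(-53.36, -44.44)

Difference: x̄₁ - x̄₂ = -48.90
SE = √(s₁²/n₁ + s₂²/n₂) = √(11.8²/69 + 15.5²/78) = 2.2579
df = 141.95 → 141 (Welch–Satterthwaite, rounded down)
t* = 1.977

CI: -48.90 ± 1.977 · 2.2579 = -48.90 ± 4.46 = (-53.36, -44.44)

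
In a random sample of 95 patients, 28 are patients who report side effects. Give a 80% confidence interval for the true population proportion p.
(0.235, 0.355)

Proportion CI:
p̂ = 28/95 = 0.29474
SE = √(p̂(1-p̂)/n) = √(0.29474 · 0.70526 / 95) = 0.04678

z* = 1.282
Margin = z* · SE = 1.282 · 0.04678 = 0.0600

CI: 0.29474 ± 0.0600 = (0.235, 0.355)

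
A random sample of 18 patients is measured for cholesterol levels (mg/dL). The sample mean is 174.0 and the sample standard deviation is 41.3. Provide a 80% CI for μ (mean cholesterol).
(161.02, 186.98)

t-interval (σ unknown):
df = n - 1 = 17
t* = 1.333 for 80% confidence

Margin of error = t* · s/√n = 1.333 · 41.3/√18 = 12.98

CI: (161.02, 186.98)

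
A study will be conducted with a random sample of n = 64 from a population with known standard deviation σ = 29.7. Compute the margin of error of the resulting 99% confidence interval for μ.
Margin of error = 9.56

Margin of error = z* · σ/√n
= 2.576 · 29.7/√64
= 2.576 · 29.7/8.0000
= 9.56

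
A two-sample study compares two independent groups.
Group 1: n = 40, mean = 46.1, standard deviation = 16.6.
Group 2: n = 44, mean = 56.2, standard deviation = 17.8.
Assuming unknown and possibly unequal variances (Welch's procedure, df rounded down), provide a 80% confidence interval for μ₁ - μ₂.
(-14.95, -5.25)

Difference: x̄₁ - x̄₂ = -10.10
SE = √(s₁²/n₁ + s₂²/n₂) = √(16.6²/40 + 17.8²/44) = 3.7537
df = 81.94 → 81 (Welch–Satterthwaite, rounded down)
t* = 1.292

CI: -10.10 ± 1.292 · 3.7537 = -10.10 ± 4.85 = (-14.95, -5.25)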